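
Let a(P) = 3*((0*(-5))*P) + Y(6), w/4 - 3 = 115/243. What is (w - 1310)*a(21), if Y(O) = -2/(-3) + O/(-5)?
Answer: 2519632/3645 ≈ 691.26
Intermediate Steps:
w = 3376/243 (w = 12 + 4*(115/243) = 12 + 460/243 = 3376/243 ≈ 13.893)
Y(O) = ⅔ - O/5 (Y(O) = -2*(-⅓) + O*(-⅕) = ⅔ - O/5)
a(P) = -8/15 (a(P) = 3*((0*(-5))*P) + (⅔ - ⅕*6) = 3*(0*P) + (⅔ - 6/5) = 3*0 - 8/15 = 0 - 8/15 = -8/15)
(w - 1310)*a(21) = (3376/243 - 1310)*(-8/15) = -314954/243*(-8/15) = 2519632/3645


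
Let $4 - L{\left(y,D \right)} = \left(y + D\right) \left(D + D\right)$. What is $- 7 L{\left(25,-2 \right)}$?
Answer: $-672$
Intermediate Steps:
$L{\left(y,D \right)} = 4 - 2 D \left(D + y\right)$ ($L{\left(y,D \right)} = 4 - \left(y + D\right) \left(D + D\right) = 4 - \left(D + y\right) 2 D = 4 - 2 D \left(D + y\right)$)
$- 7 L{\left(25,-2 \right)} = - 7 \left(4 - 2 \left(-2\right)^{2} - \left(-4\right) 25\right) = - 7 \left(4 - 8 + 100\right) = \left(-7\right) 96 = -672$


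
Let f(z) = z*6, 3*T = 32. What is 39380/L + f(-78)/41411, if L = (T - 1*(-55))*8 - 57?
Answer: 978327600/11636491 ≈ 84.074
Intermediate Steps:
T = 32/3 (T = (⅓)*32 = 32/3 ≈ 10.667)
L = 1405/3 (L = (32/3 - 1*(-55))*8 - 57 = (32/3 + 55)*8 - 57 = (197/3)*8 - 57 = 1576/3 - 57 = 1405/3 ≈ 468.33)
f(z) = 6*z
39380/L + f(-78)/41411 = 39380/(1405/3) + (6*(-78))/41411 = 39380*(3/1405) - 468*1/41411 = 23628/281 - 468/41411 = 978327600/11636491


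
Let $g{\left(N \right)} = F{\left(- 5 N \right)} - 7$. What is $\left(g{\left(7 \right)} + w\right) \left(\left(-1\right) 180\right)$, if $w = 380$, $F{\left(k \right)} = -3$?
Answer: $-66600$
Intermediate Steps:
$g{\left(N \right)} = -10$ ($g{\left(N \right)} = -3 - 7 = -10$)
$\left(g{\left(7 \right)} + w\right) \left(\left(-1\right) 180\right) = \left(-10 + 380\right) \left(\left(-1\right) 180\right) = 370 \left(-180\right) = -66600$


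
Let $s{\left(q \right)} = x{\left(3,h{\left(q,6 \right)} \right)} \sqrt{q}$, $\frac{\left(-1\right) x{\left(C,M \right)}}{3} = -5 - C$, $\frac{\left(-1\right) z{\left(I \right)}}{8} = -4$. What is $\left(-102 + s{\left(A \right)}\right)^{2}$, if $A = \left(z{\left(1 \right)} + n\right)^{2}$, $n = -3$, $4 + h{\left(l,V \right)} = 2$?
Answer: $352836$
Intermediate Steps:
$h{\left(l,V \right)} = -2$ ($h{\left(l,V \right)} = -4 + 2 = -2$)
$z{\left(I \right)} = 32$ ($z{\left(I \right)} = \left(-8\right) \left(-4\right) = 32$)
$x{\left(C,M \right)} = 15 + 3 C$ ($x{\left(C,M \right)} = - 3 \left(-5 - C\right) = 15 + 3 C$)
$A = 841$ ($A = \left(32 - 3\right)^{2} = 29^{2} = 841$)
$s{\left(q \right)} = 24 \sqrt{q}$ ($s{\left(q \right)} = \left(15 + 3 \cdot 3\right) \sqrt{q} = \left(15 + 9\right) \sqrt{q} = 24 \sqrt{q}$)
$\left(-102 + s{\left(A \right)}\right)^{2} = \left(-102 + 24 \sqrt{841}\right)^{2} = \left(-102 + 24 \cdot 29\right)^{2} = \left(-102 + 696\right)^{2} = 594^{2} = 352836$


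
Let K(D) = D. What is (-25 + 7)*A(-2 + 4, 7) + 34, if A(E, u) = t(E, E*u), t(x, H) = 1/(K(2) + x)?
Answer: 59/2 ≈ 29.500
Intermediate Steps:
t(x, H) = 1/(2 + x)
A(E, u) = 1/(2 + E)
(-25 + 7)*A(-2 + 4, 7) + 34 = (-25 + 7)/(2 + (-2 + 4)) + 34 = -18/(2 + 2) + 34 = -18/4 + 34 = -18*1/4 + 34 = -9/2 + 34 = 59/2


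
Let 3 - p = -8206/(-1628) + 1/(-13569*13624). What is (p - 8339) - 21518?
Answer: -204234943675895/6839970072 ≈ -29859.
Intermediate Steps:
p = -13957236191/6839970072 (p = 3 - (-8206/(-1628) + 1/(-13569*13624)) = 3 - (-8206*(-1/1628) - 1/13569*1/13624) = 3 - (373/74 - 1/184864056) = 3 - 1*34477146407/6839970072 = 3 - 34477146407/6839970072 = -13957236191/6839970072 ≈ -2.0405)
(p - 8339) - 21518 = (-13957236191/6839970072 - 8339) - 21518 = -57052467666599/6839970072 - 21518 = -204234943675895/6839970072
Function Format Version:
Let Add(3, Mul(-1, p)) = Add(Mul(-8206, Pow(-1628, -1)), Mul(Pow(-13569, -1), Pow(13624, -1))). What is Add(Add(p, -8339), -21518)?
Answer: Rational(-204234943675895, 6839970072) ≈ -29859.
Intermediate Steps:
p = Rational(-13957236191, 6839970072) (p = Add(3, Mul(-1, Add(Mul(-8206, Pow(-1628, -1)), Mul(Pow(-13569, -1), Pow(13624, -1))))) = Add(3, Mul(-1, Add(Mul(-8206, Rational(-1, 1628)), Mul(Rational(-1, 13569), Rational(1, 13624))))) = Add(3, Mul(-1, Add(Rational(373, 74), Rational(-1, 184864056)))) = Add(3, Mul(-1, Rational(34477146407, 6839970072))) = Add(3, Rational(-34477146407, 6839970072)) = Rational(-13957236191, 6839970072) ≈ -2.0405)
Add(Add(p, -8339), -21518) = Add(Add(Rational(-13957236191, 6839970072), -8339), -21518) = Add(Rational(-57052467666599, 6839970072), -21518) = Rational(-204234943675895, 6839970072)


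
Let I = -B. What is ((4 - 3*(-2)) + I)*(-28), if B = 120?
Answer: 3080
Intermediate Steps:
I = -120 (I = -1*120 = -120)
((4 - 3*(-2)) + I)*(-28) = ((4 - 3*(-2)) - 120)*(-28) = ((4 + 6) - 120)*(-28) = (10 - 120)*(-28) = -110*(-28) = 3080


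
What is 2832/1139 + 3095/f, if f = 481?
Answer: 4887397/547859 ≈ 8.9209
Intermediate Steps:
2832/1139 + 3095/f = 2832/1139 + 3095/481 = 4887397/547859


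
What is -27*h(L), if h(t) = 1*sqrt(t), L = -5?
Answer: -27*I*sqrt(5) ≈ -60.374*I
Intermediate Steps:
h(t) = sqrt(t)
-27*h(L) = -27*I*sqrt(5)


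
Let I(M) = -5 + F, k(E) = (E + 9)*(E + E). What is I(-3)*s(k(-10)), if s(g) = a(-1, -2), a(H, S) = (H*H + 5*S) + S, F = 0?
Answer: 55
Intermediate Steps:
k(E) = 2*E*(9 + E) (k(E) = (9 + E)*(2*E) = 2*E*(9 + E))
I(M) = -5 (I(M) = -5 + 0 = -5)
a(H, S) = H² + 6*S (a(H, S) = (H² + 5*S) + S = H² + 6*S)
s(g) = -11 (s(g) = (-1)² + 6*(-2) = 1 - 12 = -11)
I(-3)*s(k(-10)) = -5*(-11) = 55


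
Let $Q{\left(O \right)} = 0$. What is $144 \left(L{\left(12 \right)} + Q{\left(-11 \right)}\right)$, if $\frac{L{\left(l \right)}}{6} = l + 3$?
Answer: $12960$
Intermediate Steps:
$L{\left(l \right)} = 18 + 6 l$ ($L{\left(l \right)} = 6 \left(l + 3\right) = 6 \left(3 + l\right) = 18 + 6 l$)
$144 \left(L{\left(12 \right)} + Q{\left(-11 \right)}\right) = 144 \left(\left(18 + 6 \cdot 12\right) + 0\right) = 144 \left(\left(18 + 72\right) + 0\right) = 144 \left(90 + 0\right) = 144 \cdot 90 = 12960$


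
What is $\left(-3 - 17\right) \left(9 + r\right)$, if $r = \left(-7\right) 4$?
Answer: $380$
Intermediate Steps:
$r = -28$
$\left(-3 - 17\right) \left(9 + r\right) = \left(-3 - 17\right) \left(9 - 28\right) = \left(-3 - 17\right) \left(-19\right) = \left(-20\right) \left(-19\right) = 380$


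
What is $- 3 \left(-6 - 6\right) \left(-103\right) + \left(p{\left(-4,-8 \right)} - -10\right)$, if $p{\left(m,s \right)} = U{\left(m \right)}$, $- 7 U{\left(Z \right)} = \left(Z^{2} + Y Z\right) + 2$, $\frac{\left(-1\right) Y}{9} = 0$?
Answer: $- \frac{25904}{7} \approx -3700.6$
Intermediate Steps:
$Y = 0$ ($Y = \left(-9\right) 0 = 0$)
$U{\left(Z \right)} = - \frac{2}{7} - \frac{Z^{2}}{7}$ ($U{\left(Z \right)} = - \frac{\left(Z^{2} + 0 Z\right) + 2}{7} = - \frac{\left(Z^{2} + 0\right) + 2}{7} = - \frac{Z^{2} + 2}{7} = - \frac{2 + Z^{2}}{7} = - \frac{2}{7} - \frac{Z^{2}}{7}$)
$p{\left(m,s \right)} = - \frac{2}{7} - \frac{m^{2}}{7}$
$- 3 \left(-6 - 6\right) \left(-103\right) + \left(p{\left(-4,-8 \right)} - -10\right) = - 3 \left(-6 - 6\right) \left(-103\right) - \left(- \frac{68}{7} + \frac{16}{7}\right) = \left(-3\right) \left(-12\right) \left(-103\right) + \left(\left(- \frac{2}{7} - \frac{16}{7}\right) + 10\right) = 36 \left(-103\right) + \left(\left(- \frac{2}{7} - \frac{16}{7}\right) + 10\right) = -3708 + \left(- \frac{18}{7} + 10\right) = -3708 + \frac{52}{7} = - \frac{25904}{7}$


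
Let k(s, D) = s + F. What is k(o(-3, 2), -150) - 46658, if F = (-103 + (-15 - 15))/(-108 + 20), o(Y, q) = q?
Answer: -4105595/88 ≈ -46655.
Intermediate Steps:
F = 133/88 (F = (-103 - 30)/(-88) = -133*(-1/88) = 133/88 ≈ 1.5114)
k(s, D) = 133/88 + s (k(s, D) = s + 133/88 = 133/88 + s)
k(o(-3, 2), -150) - 46658 = (133/88 + 2) - 46658 = 309/88 - 46658 = -4105595/88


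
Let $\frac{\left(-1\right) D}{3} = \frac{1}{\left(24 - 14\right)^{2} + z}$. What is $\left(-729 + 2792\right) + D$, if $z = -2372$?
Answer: $\frac{4687139}{2272} \approx 2063.0$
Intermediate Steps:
$D = \frac{3}{2272}$ ($D = - \frac{3}{\left(24 - 14\right)^{2} - 2372} = - \frac{3}{10^{2} - 2372} = - \frac{3}{100 - 2372} = - \frac{3}{-2272} = \left(-3\right) \left(- \frac{1}{2272}\right) = \frac{3}{2272} \approx 0.0013204$)
$\left(-729 + 2792\right) + D = \left(-729 + 2792\right) + \frac{3}{2272} = 2063 + \frac{3}{2272} = \frac{4687139}{2272}$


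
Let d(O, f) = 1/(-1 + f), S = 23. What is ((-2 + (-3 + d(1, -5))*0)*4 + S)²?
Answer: 225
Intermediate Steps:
((-2 + (-3 + d(1, -5))*0)*4 + S)² = ((-2 + (-3 + 1/(-1 - 5))*0)*4 + 23)² = ((-2 + (-3 + 1/(-6))*0)*4 + 23)² = ((-2 + (-3 - ⅙)*0)*4 + 23)² = ((-2 - 19/6*0)*4 + 23)² = ((-2 + 0)*4 + 23)² = (-2*4 + 23)² = (-8 + 23)² = 15² = 225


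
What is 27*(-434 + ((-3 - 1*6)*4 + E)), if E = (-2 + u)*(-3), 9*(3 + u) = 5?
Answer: -12330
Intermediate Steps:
u = -22/9 (u = -3 + (⅑)*5 = -3 + 5/9 = -22/9 ≈ -2.4444)
E = 40/3 (E = (-2 - 22/9)*(-3) = -40/9*(-3) = 40/3 ≈ 13.333)
27*(-434 + ((-3 - 1*6)*4 + E)) = 27*(-434 + ((-3 - 1*6)*4 + 40/3)) = 27*(-434 + ((-3 - 6)*4 + 40/3)) = 27*(-434 + (-9*4 + 40/3)) = 27*(-434 + (-36 + 40/3)) = 27*(-434 - 68/3) = 27*(-1370/3) = -12330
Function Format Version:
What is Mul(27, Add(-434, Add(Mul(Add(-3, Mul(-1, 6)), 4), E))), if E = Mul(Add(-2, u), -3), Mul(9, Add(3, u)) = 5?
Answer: -12330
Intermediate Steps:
u = Rational(-22, 9) (u = Add(-3, Mul(Rational(1, 9), 5)) = Add(-3, Rational(5, 9)) = Rational(-22, 9) ≈ -2.4444)
E = Rational(40, 3) (E = Mul(Add(-2, Rational(-22, 9)), -3) = Mul(Rational(-40, 9), -3) = Rational(40, 3) ≈ 13.333)
Mul(27, Add(-434, Add(Mul(Add(-3, Mul(-1, 6)), 4), E))) = Mul(27, Add(-434, Add(Mul(Add(-3, Mul(-1, 6)), 4), Rational(40, 3)))) = Mul(27, Add(-434, Add(Mul(Add(-3, -6), 4), Rational(40, 3)))) = Mul(27, Add(-434, Add(Mul(-9, 4), Rational(40, 3)))) = Mul(27, Add(-434, Add(-36, Rational(40, 3)))) = Mul(27, Add(-434, Rational(-68, 3))) = Mul(27, Rational(-1370, 3)) = -12330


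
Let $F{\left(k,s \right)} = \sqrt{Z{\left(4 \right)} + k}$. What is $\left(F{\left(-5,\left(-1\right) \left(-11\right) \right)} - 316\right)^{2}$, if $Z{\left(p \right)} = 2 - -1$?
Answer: $\left(316 - i \sqrt{2}\right)^{2} \approx 99854.0 - 893.8 i$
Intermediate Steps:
$Z{\left(p \right)} = 3$ ($Z{\left(p \right)} = 2 + 1 = 3$)
$F{\left(k,s \right)} = \sqrt{3 + k}$
$\left(F{\left(-5,\left(-1\right) \left(-11\right) \right)} - 316\right)^{2} = \left(\sqrt{3 - 5} - 316\right)^{2} = \left(\sqrt{-2} - 316\right)^{2} = \left(i \sqrt{2} - 316\right)^{2} = \left(-316 + i \sqrt{2}\right)^{2}$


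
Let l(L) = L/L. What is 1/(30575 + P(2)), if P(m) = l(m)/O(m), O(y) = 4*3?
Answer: 12/366901 ≈ 3.2706e-5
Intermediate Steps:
O(y) = 12
l(L) = 1
P(m) = 1/12
1/(30575 + P(2)) = 1/(30575 + 1/12) = 1/(366901/12) = 12/366901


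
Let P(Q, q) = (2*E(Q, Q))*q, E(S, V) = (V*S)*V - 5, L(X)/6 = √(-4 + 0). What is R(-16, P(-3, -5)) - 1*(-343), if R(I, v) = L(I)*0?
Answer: 343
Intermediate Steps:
L(X) = 12*I (L(X) = 6*√(-4 + 0) = 6*√(-4) = 6*(2*I) = 12*I)
E(S, V) = -5 + S*V² (E(S, V) = (S*V)*V - 5 = S*V² - 5 = -5 + S*V²)
P(Q, q) = q*(-10 + 2*Q³) (P(Q, q) = (2*(-5 + Q*Q²))*q = (2*(-5 + Q³))*q = (-10 + 2*Q³)*q = q*(-10 + 2*Q³))
R(I, v) = 0 (R(I, v) = (12*I)*0 = 0)
R(-16, P(-3, -5)) - 1*(-343) = 0 - 1*(-343) = 0 + 343 = 343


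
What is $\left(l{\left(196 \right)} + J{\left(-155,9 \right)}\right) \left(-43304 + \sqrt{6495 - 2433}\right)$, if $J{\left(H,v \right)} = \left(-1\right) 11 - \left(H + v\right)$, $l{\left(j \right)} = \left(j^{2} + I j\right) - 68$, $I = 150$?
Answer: $-2939605432 + 67883 \sqrt{4062} \approx -2.9353 \cdot 10^{9}$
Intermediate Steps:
$l{\left(j \right)} = -68 + j^{2} + 150 j$ ($l{\left(j \right)} = \left(j^{2} + 150 j\right) - 68 = -68 + j^{2} + 150 j$)
$J{\left(H,v \right)} = -11 - H - v$ ($J{\left(H,v \right)} = -11 - \left(H + v\right) = -11 - H - v$)
$\left(l{\left(196 \right)} + J{\left(-155,9 \right)}\right) \left(-43304 + \sqrt{6495 - 2433}\right) = \left(\left(-68 + 196^{2} + 150 \cdot 196\right) - -135\right) \left(-43304 + \sqrt{6495 - 2433}\right) = \left(\left(-68 + 38416 + 29400\right) - -135\right) \left(-43304 + \sqrt{4062}\right) = \left(67748 + 135\right) \left(-43304 + \sqrt{4062}\right) = 67883 \left(-43304 + \sqrt{4062}\right) = -2939605432 + 67883 \sqrt{4062}$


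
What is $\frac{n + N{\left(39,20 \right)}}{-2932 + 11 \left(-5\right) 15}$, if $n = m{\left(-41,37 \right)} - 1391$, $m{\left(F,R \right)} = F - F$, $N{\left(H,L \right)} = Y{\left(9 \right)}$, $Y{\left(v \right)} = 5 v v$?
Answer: $\frac{58}{221} \approx 0.26244$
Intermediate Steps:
$Y{\left(v \right)} = 5 v^{2}$
$N{\left(H,L \right)} = 405$ ($N{\left(H,L \right)} = 5 \cdot 9^{2} = 5 \cdot 81 = 405$)
$m{\left(F,R \right)} = 0$
$n = -1391$ ($n = 0 - 1391 = -1391$)
$\frac{n + N{\left(39,20 \right)}}{-2932 + 11 \left(-5\right) 15} = \frac{-1391 + 405}{-2932 + 11 \left(-5\right) 15} = - \frac{986}{-2932 - 825} = - \frac{986}{-3757} = \left(-986\right) \left(- \frac{1}{3757}\right) = \frac{58}{221}$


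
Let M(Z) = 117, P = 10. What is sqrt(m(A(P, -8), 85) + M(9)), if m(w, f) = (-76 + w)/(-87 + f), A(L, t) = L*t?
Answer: sqrt(195) ≈ 13.964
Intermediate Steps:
m(w, f) = (-76 + w)/(-87 + f)
sqrt(m(A(P, -8), 85) + M(9)) = sqrt((-76 + 10*(-8))/(-87 + 85) + 117) = sqrt((-76 - 80)/(-2) + 117) = sqrt(-1/2*(-156) + 117) = sqrt(78 + 117) = sqrt(195)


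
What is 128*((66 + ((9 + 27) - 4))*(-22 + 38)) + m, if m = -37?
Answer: 200667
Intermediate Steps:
128*((66 + ((9 + 27) - 4))*(-22 + 38)) + m = 128*((66 + ((9 + 27) - 4))*(-22 + 38)) - 37 = 128*((66 + (36 - 4))*16) - 37 = 128*((66 + 32)*16) - 37 = 128*(98*16) - 37 = 128*1568 - 37 = 200704 - 37 = 200667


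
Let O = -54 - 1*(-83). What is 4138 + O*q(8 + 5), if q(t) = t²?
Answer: 9039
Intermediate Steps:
O = 29 (O = -54 + 83 = 29)
4138 + O*q(8 + 5) = 4138 + 29*(8 + 5)² = 4138 + 29*13² = 4138 + 29*169 = 4138 + 4901 = 9039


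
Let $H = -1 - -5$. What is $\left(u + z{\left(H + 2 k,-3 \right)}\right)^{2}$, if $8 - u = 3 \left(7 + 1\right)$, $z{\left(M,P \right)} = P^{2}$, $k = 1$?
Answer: $49$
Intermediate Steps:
$H = 4$ ($H = -1 + 5 = 4$)
$u = -16$ ($u = 8 - 3 \left(7 + 1\right) = 8 - 3 \cdot 8 = 8 - 24 = -16$)
$\left(u + z{\left(H + 2 k,-3 \right)}\right)^{2} = \left(-16 + \left(-3\right)^{2}\right)^{2} = \left(-16 + 9\right)^{2} = \left(-7\right)^{2} = 49$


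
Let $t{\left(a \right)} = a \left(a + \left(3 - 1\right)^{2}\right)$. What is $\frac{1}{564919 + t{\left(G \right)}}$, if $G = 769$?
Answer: $\frac{1}{1159356} \approx 8.6255 \cdot 10^{-7}$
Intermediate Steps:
$t{\left(a \right)} = a \left(4 + a\right)$ ($t{\left(a \right)} = a \left(a + 2^{2}\right) = a \left(a + 4\right) = a \left(4 + a\right)$)
$\frac{1}{564919 + t{\left(G \right)}} = \frac{1}{564919 + 769 \left(4 + 769\right)} = \frac{1}{564919 + 769 \cdot 773} = \frac{1}{564919 + 594437} = \frac{1}{1159356}$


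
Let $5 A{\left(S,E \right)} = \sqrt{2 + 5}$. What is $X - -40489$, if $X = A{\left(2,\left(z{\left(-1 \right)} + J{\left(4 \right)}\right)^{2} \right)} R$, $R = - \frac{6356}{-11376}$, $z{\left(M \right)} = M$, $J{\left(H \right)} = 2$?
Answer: $40489 + \frac{1589 \sqrt{7}}{14220} \approx 40489.0$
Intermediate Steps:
$R = \frac{1589}{2844}$ ($R = \left(-6356\right) \left(- \frac{1}{11376}\right) = \frac{1589}{2844} \approx 0.55872$)
$A{\left(S,E \right)} = \frac{\sqrt{7}}{5}$ ($A{\left(S,E \right)} = \frac{\sqrt{2 + 5}}{5} = \frac{\sqrt{7}}{5}$)
$X = \frac{1589 \sqrt{7}}{14220}$ ($X = \frac{\sqrt{7}}{5} \cdot \frac{1589}{2844} = \frac{1589 \sqrt{7}}{14220} \approx 0.29565$)
$X - -40489 = \frac{1589 \sqrt{7}}{14220} - -40489 = \frac{1589 \sqrt{7}}{14220} + 40489 = 40489 + \frac{1589 \sqrt{7}}{14220}$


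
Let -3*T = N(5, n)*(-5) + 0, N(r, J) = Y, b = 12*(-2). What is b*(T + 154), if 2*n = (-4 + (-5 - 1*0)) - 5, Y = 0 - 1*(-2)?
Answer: -3776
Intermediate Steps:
b = -24
Y = 2 (Y = 0 + 2 = 2)
n = -7 (n = ((-4 + (-5 - 1*0)) - 5)/2 = ((-4 + (-5 + 0)) - 5)/2 = ((-4 - 5) - 5)/2 = (-9 - 5)/2 = (½)*(-14) = -7)
N(r, J) = 2
T = 10/3 (T = -(2*(-5) + 0)/3 = -(-10 + 0)/3 = -⅓*(-10) = 10/3 ≈ 3.3333)
b*(T + 154) = -24*(10/3 + 154) = -24*472/3 = -3776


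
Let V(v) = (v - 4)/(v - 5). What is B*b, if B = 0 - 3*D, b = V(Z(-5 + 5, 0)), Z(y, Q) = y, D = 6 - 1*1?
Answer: -12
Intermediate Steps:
D = 5 (D = 6 - 1 = 5)
V(v) = (-4 + v)/(-5 + v)
b = 4/5 (b = (-4 + (-5 + 5))/(-5 + (-5 + 5)) = (-4 + 0)/(-5 + 0) = -4/(-5) = -1/5*(-4) = 4/5 ≈ 0.80000)
B = -15 (B = 0 - 3*5 = 0 - 15 = -15)
B*b = -15*4/5 = -12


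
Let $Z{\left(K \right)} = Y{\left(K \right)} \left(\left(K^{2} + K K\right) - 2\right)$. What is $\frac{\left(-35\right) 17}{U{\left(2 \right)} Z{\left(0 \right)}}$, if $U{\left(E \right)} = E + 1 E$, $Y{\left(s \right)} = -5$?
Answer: $- \frac{119}{8} \approx -14.875$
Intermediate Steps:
$U{\left(E \right)} = 2 E$ ($U{\left(E \right)} = E + E = 2 E$)
$Z{\left(K \right)} = 10 - 10 K^{2}$ ($Z{\left(K \right)} = - 5 \left(\left(K^{2} + K K\right) - 2\right) = - 5 \left(\left(K^{2} + K^{2}\right) - 2\right) = - 5 \left(2 K^{2} - 2\right) = - 5 \left(-2 + 2 K^{2}\right) = 10 - 10 K^{2}$)
$\frac{\left(-35\right) 17}{U{\left(2 \right)} Z{\left(0 \right)}} = \frac{\left(-35\right) 17}{2 \cdot 2 \left(10 - 10 \cdot 0^{2}\right)} = - \frac{595}{4 \left(10 - 0\right)} = - \frac{595}{4 \left(10 + 0\right)} = - \frac{595}{4 \cdot 10} = - \frac{595}{40} = \left(-595\right) \frac{1}{40} = - \frac{119}{8}$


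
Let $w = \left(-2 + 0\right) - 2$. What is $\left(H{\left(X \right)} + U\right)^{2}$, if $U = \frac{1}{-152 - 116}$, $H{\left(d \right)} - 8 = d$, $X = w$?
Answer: $\frac{1147041}{71824} \approx 15.97$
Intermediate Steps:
$w = -4$ ($w = -2 - 2 = -4$)
$X = -4$
$H{\left(d \right)} = 8 + d$
$U = - \frac{1}{268}$ ($U = \frac{1}{-268} = - \frac{1}{268} \approx -0.0037313$)
$\left(H{\left(X \right)} + U\right)^{2} = \left(\left(8 - 4\right) - \frac{1}{268}\right)^{2} = \left(4 - \frac{1}{268}\right)^{2} = \left(\frac{1071}{268}\right)^{2} = \frac{1147041}{71824}$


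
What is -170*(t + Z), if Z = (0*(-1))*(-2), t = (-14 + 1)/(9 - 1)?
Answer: 1105/4 ≈ 276.25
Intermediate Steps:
t = -13/8 ≈ -1.6250
Z = 0 (Z = 0*(-2) = 0)
-170*(t + Z) = -170*(-13/8 + 0) = -170*(-13/8) = 1105/4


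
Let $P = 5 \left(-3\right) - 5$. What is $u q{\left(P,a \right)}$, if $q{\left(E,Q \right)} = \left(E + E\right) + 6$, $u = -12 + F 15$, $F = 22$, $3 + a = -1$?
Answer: $-10812$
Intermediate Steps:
$a = -4$ ($a = -3 - 1 = -4$)
$u = 318$ ($u = -12 + 22 \cdot 15 = -12 + 330 = 318$)
$P = -20$ ($P = -15 - 5 = -20$)
$q{\left(E,Q \right)} = 6 + 2 E$ ($q{\left(E,Q \right)} = 2 E + 6 = 6 + 2 E$)
$u q{\left(P,a \right)} = 318 \left(6 + 2 \left(-20\right)\right) = 318 \left(6 - 40\right) = 318 \left(-34\right) = -10812$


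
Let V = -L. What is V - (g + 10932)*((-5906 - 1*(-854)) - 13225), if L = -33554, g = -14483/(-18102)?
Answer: 516818153861/2586 ≈ 1.9985e+8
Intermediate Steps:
g = 2069/2586 (g = -14483*(-1/18102) = 2069/2586 ≈ 0.80008)
V = 33554 (V = -1*(-33554) = 33554)
V - (g + 10932)*((-5906 - 1*(-854)) - 13225) = 33554 - (2069/2586 + 10932)*((-5906 - 1*(-854)) - 13225) = 33554 - 28272221*((-5906 + 854) - 13225)/2586 = 33554 - 28272221*(-5052 - 13225)/2586 = 33554 - 28272221*(-18277)/2586 = 33554 - 1*(-516731383217/2586) = 33554 + 516731383217/2586 = 516818153861/2586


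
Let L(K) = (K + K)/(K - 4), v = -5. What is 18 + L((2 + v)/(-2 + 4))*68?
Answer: 606/11 ≈ 55.091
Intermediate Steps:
L(K) = 2*K/(-4 + K) (L(K) = (2*K)/(-4 + K) = 2*K/(-4 + K))
18 + L((2 + v)/(-2 + 4))*68 = 18 + (2*((2 - 5)/(-2 + 4))/(-4 + (2 - 5)/(-2 + 4)))*68 = 18 + (2*(-3/2)/(-4 - 3/2))*68 = 18 + (2*(-3/2)/(-11/2))*68 = 18 + (2*(-3/2)*(-2/11))*68 = 18 + (6/11)*68 = 18 + 408/11 = 606/11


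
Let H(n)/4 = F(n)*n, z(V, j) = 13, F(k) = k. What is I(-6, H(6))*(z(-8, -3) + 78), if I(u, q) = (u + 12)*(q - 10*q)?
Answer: -707616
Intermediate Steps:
H(n) = 4*n**2 (H(n) = 4*(n*n) = 4*n**2)
I(u, q) = -9*q*(12 + u) (I(u, q) = (12 + u)*(-9*q) = -9*q*(12 + u))
I(-6, H(6))*(z(-8, -3) + 78) = (-9*4*6**2*(12 - 6))*(13 + 78) = -9*4*36*6*91 = -9*144*6*91 = -7776*91 = -707616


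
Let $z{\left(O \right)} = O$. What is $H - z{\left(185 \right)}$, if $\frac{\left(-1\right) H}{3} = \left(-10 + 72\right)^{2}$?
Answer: $-11717$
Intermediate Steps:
$H = -11532$ ($H = - 3 \left(-10 + 72\right)^{2} = - 3 \cdot 62^{2} = \left(-3\right) 3844 = -11532$)
$H - z{\left(185 \right)} = -11532 - 185 = -11717$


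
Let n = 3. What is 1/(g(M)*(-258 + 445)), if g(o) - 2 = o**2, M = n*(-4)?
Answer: 1/27302 ≈ 3.6627e-5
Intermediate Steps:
M = -12 (M = 3*(-4) = -12)
g(o) = 2 + o**2
1/(g(M)*(-258 + 445)) = 1/((2 + (-12)**2)*(-258 + 445)) = 1/((2 + 144)*187) = 1/(146*187) = 1/27302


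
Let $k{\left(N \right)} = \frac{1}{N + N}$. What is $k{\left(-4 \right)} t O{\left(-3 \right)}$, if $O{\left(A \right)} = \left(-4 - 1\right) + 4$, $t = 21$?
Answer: $\frac{21}{8} \approx 2.625$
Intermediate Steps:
$O{\left(A \right)} = -1$ ($O{\left(A \right)} = -5 + 4 = -1$)
$k{\left(N \right)} = \frac{1}{2 N}$
$k{\left(-4 \right)} t O{\left(-3 \right)} = \frac{1}{2 \left(-4\right)} 21 \left(-1\right) = \frac{1}{2} \left(- \frac{1}{4}\right) 21 \left(-1\right) = \left(- \frac{1}{8}\right) 21 \left(-1\right) = \left(- \frac{21}{8}\right) \left(-1\right) = \frac{21}{8}$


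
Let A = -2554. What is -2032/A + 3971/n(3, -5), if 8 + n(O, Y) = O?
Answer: -5065887/6385 ≈ -793.40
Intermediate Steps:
n(O, Y) = -8 + O
-2032/A + 3971/n(3, -5) = -2032/(-2554) + 3971/(-8 + 3) = -2032*(-1/2554) + 3971/(-5) = 1016/1277 + 3971*(-⅕) = 1016/1277 - 3971/5 = -5065887/6385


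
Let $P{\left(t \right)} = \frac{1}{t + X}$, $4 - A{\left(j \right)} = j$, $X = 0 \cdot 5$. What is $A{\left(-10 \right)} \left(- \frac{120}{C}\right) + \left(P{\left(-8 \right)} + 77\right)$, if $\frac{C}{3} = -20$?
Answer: $\frac{839}{8} \approx 104.88$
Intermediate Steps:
$C = -60$ ($C = 3 \left(-20\right) = -60$)
$X = 0$
$A{\left(j \right)} = 4 - j$
$P{\left(t \right)} = \frac{1}{t}$ ($P{\left(t \right)} = \frac{1}{t + 0} = \frac{1}{t}$)
$A{\left(-10 \right)} \left(- \frac{120}{C}\right) + \left(P{\left(-8 \right)} + 77\right) = \left(4 - -10\right) \left(- \frac{120}{-60}\right) + \left(\frac{1}{-8} + 77\right) = \left(4 + 10\right) \left(\left(-120\right) \left(- \frac{1}{60}\right)\right) + \left(- \frac{1}{8} + 77\right) = 14 \cdot 2 + \frac{615}{8} = 28 + \frac{615}{8} = \frac{839}{8}$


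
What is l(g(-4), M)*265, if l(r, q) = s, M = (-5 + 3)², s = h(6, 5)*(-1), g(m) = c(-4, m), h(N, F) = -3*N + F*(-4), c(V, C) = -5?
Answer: 10070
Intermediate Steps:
h(N, F) = -4*F - 3*N (h(N, F) = -3*N - 4*F = -4*F - 3*N)
g(m) = -5
s = 38 (s = (-4*5 - 3*6)*(-1) = (-20 - 18)*(-1) = -38*(-1) = 38)
M = 4 (M = (-2)² = 4)
l(r, q) = 38
l(g(-4), M)*265 = 38*265 = 10070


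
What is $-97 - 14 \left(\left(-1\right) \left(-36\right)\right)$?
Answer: $-601$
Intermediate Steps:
$-97 - 14 \left(\left(-1\right) \left(-36\right)\right) = -97 - 504 = -601$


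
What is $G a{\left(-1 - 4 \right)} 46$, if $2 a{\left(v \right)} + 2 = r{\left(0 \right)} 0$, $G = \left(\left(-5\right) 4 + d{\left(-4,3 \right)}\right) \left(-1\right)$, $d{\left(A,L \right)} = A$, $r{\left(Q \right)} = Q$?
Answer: $-1104$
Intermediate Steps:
$G = 24$ ($G = \left(\left(-5\right) 4 - 4\right) \left(-1\right) = \left(-20 - 4\right) \left(-1\right) = \left(-24\right) \left(-1\right) = 24$)
$a{\left(v \right)} = -1$ ($a{\left(v \right)} = -1 + \frac{0 \cdot 0}{2} = -1 + \frac{1}{2} \cdot 0 = -1 + 0 = -1$)
$G a{\left(-1 - 4 \right)} 46 = 24 \left(-1\right) 46 = \left(-24\right) 46 = -1104$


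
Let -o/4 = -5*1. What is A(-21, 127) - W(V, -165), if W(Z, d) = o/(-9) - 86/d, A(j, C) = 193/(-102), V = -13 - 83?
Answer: -3217/16830 ≈ -0.19115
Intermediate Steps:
o = 20 (o = -(-20) = -4*(-5) = 20)
V = -96
A(j, C) = -193/102 (A(j, C) = 193*(-1/102) = -193/102)
W(Z, d) = -20/9 - 86/d (W(Z, d) = 20/(-9) - 86/d = 20*(-⅑) - 86/d = -20/9 - 86/d)
A(-21, 127) - W(V, -165) = -193/102 - (-20/9 - 86/(-165)) = -193/102 - (-20/9 - 86*(-1/165)) = -193/102 - (-20/9 + 86/165) = -193/102 - 1*(-842/495) = -193/102 + 842/495 = -3217/16830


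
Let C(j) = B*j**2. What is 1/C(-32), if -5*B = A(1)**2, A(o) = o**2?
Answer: -5/1024 ≈ -0.0048828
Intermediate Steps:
B = -1/5 (B = -(1**2)**2/5 = -1/5*1**2 = -1/5*1 = -1/5 ≈ -0.20000)
C(j) = -j**2/5
1/C(-32) = 1/(-1/5*(-32)**2) = 1/(-1/5*1024) = 1/(-1024/5) = -5/1024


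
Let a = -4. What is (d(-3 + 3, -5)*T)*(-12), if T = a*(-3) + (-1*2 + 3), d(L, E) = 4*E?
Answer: 3120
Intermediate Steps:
T = 13 (T = -4*(-3) + (-1*2 + 3) = 12 + (-2 + 3) = 12 + 1 = 13)
(d(-3 + 3, -5)*T)*(-12) = ((4*(-5))*13)*(-12) = -20*13*(-12) = -260*(-12) = 3120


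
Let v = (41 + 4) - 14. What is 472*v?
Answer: 14632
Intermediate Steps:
v = 31 (v = 45 - 14 = 31)
472*v = 472*31 = 14632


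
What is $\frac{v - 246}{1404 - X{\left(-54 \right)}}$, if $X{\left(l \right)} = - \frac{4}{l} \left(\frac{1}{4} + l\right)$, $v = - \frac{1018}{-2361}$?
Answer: $- \frac{10436184}{59836397} \approx -0.17441$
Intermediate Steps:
$v = \frac{1018}{2361}$ ($v = \left(-1018\right) \left(- \frac{1}{2361}\right) = \frac{1018}{2361} \approx 0.43117$)
$X{\left(l \right)} = - \frac{4 \left(\frac{1}{4} + l\right)}{l}$ ($X{\left(l \right)} = - \frac{4}{l} \left(\frac{1}{4} + l\right) = - \frac{4 \left(\frac{1}{4} + l\right)}{l}$)
$\frac{v - 246}{1404 - X{\left(-54 \right)}} = \frac{\frac{1018}{2361} - 246}{1404 - \left(-4 - \frac{1}{-54}\right)} = \frac{\frac{1018}{2361} - 246}{1404 - \left(-4 - - \frac{1}{54}\right)} = - \frac{579788}{2361 \left(1404 - \left(-4 + \frac{1}{54}\right)\right)} = - \frac{579788}{2361 \left(1404 - - \frac{215}{54}\right)} = - \frac{579788}{2361 \left(1404 + \frac{215}{54}\right)} = - \frac{579788}{2361 \cdot \frac{76031}{54}} = \left(- \frac{579788}{2361}\right) \frac{54}{76031} = - \frac{10436184}{59836397}$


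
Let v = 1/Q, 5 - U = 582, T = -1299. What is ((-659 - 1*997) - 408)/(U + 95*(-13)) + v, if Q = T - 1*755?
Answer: 353137/310154 ≈ 1.1386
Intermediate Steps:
U = -577 (U = 5 - 1*582 = 5 - 582 = -577)
Q = -2054 (Q = -1299 - 1*755 = -1299 - 755 = -2054)
v = -1/2054 (v = 1/(-2054) = -1/2054 ≈ -0.00048685)
((-659 - 1*997) - 408)/(U + 95*(-13)) + v = ((-659 - 1*997) - 408)/(-577 + 95*(-13)) - 1/2054 = ((-659 - 997) - 408)/(-577 - 1235) - 1/2054 = (-1656 - 408)/(-1812) - 1/2054 = -2064*(-1/1812) - 1/2054 = 172/151 - 1/2054 = 353137/310154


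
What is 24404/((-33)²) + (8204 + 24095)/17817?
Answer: 156659893/6467571 ≈ 24.222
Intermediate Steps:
24404/((-33)²) + (8204 + 24095)/17817 = 24404/1089 + 32299*(1/17817) = 24404*(1/1089) + 32299/17817 = 24404/1089 + 32299/17817 = 156659893/6467571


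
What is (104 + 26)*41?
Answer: 5330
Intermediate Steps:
(104 + 26)*41 = 130*41 = 5330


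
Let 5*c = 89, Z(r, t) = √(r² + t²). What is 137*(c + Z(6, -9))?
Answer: 12193/5 + 411*√13 ≈ 3920.5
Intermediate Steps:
c = 89/5 (c = (⅕)*89 = 89/5 ≈ 17.800)
137*(c + Z(6, -9)) = 137*(89/5 + √(6² + (-9)²)) = 137*(89/5 + √(36 + 81)) = 137*(89/5 + √117) = 137*(89/5 + 3*√13) = 12193/5 + 411*√13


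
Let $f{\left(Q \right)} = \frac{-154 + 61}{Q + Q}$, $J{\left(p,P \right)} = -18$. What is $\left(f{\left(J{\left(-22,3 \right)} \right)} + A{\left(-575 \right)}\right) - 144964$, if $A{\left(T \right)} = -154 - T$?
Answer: $- \frac{1734485}{12} \approx -1.4454 \cdot 10^{5}$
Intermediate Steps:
$f{\left(Q \right)} = - \frac{93}{2 Q}$
$\left(f{\left(J{\left(-22,3 \right)} \right)} + A{\left(-575 \right)}\right) - 144964 = \left(- \frac{93}{2 \left(-18\right)} - -421\right) - 144964 = \left(\left(- \frac{93}{2}\right) \left(- \frac{1}{18}\right) + \left(-154 + 575\right)\right) - 144964 = \left(\frac{31}{12} + 421\right) - 144964 = \frac{5083}{12} - 144964 = - \frac{1734485}{12}$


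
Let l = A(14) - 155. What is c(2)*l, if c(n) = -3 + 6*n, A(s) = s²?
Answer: 369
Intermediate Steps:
l = 41 (l = 14² - 155 = 196 - 155 = 41)
c(2)*l = (-3 + 6*2)*41 = (-3 + 12)*41 = 9*41 = 369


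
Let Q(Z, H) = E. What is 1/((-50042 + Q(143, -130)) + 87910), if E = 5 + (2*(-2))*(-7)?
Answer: 1/37901 ≈ 2.6385e-5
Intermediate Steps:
E = 33 (E = 5 - 4*(-7) = 5 + 28 = 33)
Q(Z, H) = 33
1/((-50042 + Q(143, -130)) + 87910) = 1/((-50042 + 33) + 87910) = 1/(-50009 + 87910) = 1/37901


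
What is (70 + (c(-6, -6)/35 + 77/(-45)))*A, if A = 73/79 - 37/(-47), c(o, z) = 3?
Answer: 15205828/129955 ≈ 117.01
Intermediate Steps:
A = 6354/3713 (A = 73*(1/79) - 37*(-1/47) = 73/79 + 37/47 = 6354/3713 ≈ 1.7113)
(70 + (c(-6, -6)/35 + 77/(-45)))*A = (70 + (3/35 + 77/(-45)))*(6354/3713) = (70 + (3*(1/35) + 77*(-1/45)))*(6354/3713) = (70 + (3/35 - 77/45))*(6354/3713) = (70 - 512/315)*(6354/3713) = (21538/315)*(6354/3713) = 15205828/129955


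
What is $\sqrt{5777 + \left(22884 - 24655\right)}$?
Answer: $\sqrt{4006} \approx 63.293$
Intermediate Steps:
$\sqrt{5777 + \left(22884 - 24655\right)} = \sqrt{5777 - 1771} = \sqrt{4006}$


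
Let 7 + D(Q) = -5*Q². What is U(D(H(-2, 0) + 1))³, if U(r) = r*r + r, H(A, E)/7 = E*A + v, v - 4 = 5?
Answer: 73927600008773691500126568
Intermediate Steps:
v = 9 (v = 4 + 5 = 9)
H(A, E) = 63 + 7*A*E (H(A, E) = 7*(E*A + 9) = 7*(A*E + 9) = 7*(9 + A*E) = 63 + 7*A*E)
D(Q) = -7 - 5*Q²
U(r) = r + r² (U(r) = r² + r = r + r²)
U(D(H(-2, 0) + 1))³ = ((-7 - 5*((63 + 7*(-2)*0) + 1)²)*(1 + (-7 - 5*((63 + 7*(-2)*0) + 1)²)))³ = ((-7 - 5*((63 + 0) + 1)²)*(1 + (-7 - 5*((63 + 0) + 1)²)))³ = ((-7 - 5*(63 + 1)²)*(1 + (-7 - 5*(63 + 1)²)))³ = ((-7 - 5*64²)*(1 + (-7 - 5*64²)))³ = ((-7 - 5*4096)*(1 + (-7 - 5*4096)))³ = ((-7 - 20480)*(1 + (-7 - 20480)))³ = (-20487*(1 - 20487))³ = (-20487*(-20486))³ = 419696682³ = 73927600008773691500126568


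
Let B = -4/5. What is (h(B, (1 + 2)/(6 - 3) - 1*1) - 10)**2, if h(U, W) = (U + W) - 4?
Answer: 5476/25 ≈ 219.04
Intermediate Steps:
B = -4/5 (B = -4*1/5 = -4/5 ≈ -0.80000)
h(U, W) = -4 + U + W
(h(B, (1 + 2)/(6 - 3) - 1*1) - 10)**2 = ((-4 - 4/5 + ((1 + 2)/(6 - 3) - 1*1)) - 10)**2 = ((-4 - 4/5 + (3/3 - 1)) - 10)**2 = ((-4 - 4/5 + (3*(1/3) - 1)) - 10)**2 = ((-4 - 4/5 + (1 - 1)) - 10)**2 = ((-4 - 4/5 + 0) - 10)**2 = (-24/5 - 10)**2 = (-74/5)**2 = 5476/25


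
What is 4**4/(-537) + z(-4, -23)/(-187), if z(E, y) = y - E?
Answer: -37669/100419 ≈ -0.37512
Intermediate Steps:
4**4/(-537) + z(-4, -23)/(-187) = 4**4/(-537) + (-23 - 1*(-4))/(-187) = 256*(-1/537) + (-23 + 4)*(-1/187) = -256/537 - 19*(-1/187) = -256/537 + 19/187 = -37669/100419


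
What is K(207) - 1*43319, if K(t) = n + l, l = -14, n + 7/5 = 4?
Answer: -216652/5 ≈ -43330.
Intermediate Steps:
n = 13/5 (n = -7/5 + 4 = 13/5 ≈ 2.6000)
K(t) = -57/5 (K(t) = 13/5 - 14 = -57/5)
K(207) - 1*43319 = -57/5 - 1*43319 = -57/5 - 43319 = -216652/5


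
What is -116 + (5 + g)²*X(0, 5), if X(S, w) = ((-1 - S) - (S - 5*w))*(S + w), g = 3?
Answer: 7564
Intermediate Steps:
X(S, w) = (S + w)*(-1 - 2*S + 5*w) (X(S, w) = ((-1 - S) + (-S + 5*w))*(S + w) = (-1 - 2*S + 5*w)*(S + w) = (S + w)*(-1 - 2*S + 5*w))
-116 + (5 + g)²*X(0, 5) = -116 + (5 + 3)²*(-1*0 - 1*5 - 2*0² + 5*5² + 3*0*5) = -116 + 8²*(0 - 5 - 2*0 + 5*25 + 0) = -116 + 64*(0 - 5 + 0 + 125 + 0) = -116 + 64*120 = -116 + 7680 = 7564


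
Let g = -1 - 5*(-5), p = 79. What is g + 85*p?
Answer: 6739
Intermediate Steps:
g = 24 (g = -1 + 25 = 24)
g + 85*p = 24 + 85*79 = 24 + 6715 = 6739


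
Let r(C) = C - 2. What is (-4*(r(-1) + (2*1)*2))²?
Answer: 16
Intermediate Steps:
r(C) = -2 + C
(-4*(r(-1) + (2*1)*2))² = (-4*((-2 - 1) + (2*1)*2))² = (-4*(-3 + 2*2))² = (-4*(-3 + 4))² = (-4*1)² = (-4)² = 16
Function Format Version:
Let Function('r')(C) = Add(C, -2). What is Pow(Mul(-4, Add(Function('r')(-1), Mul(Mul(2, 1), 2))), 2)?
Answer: 16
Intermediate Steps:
Function('r')(C) = Add(-2, C)
Pow(Mul(-4, Add(Function('r')(-1), Mul(Mul(2, 1), 2))), 2) = Pow(Mul(-4, Add(Add(-2, -1), Mul(Mul(2, 1), 2))), 2) = Pow(Mul(-4, Add(-3, Mul(2, 2))), 2) = Pow(Mul(-4, Add(-3, 4)), 2) = Pow(Mul(-4, 1), 2) = Pow(-4, 2) = 16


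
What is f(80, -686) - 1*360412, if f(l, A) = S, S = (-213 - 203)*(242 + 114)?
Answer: -508508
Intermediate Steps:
S = -148096 (S = -416*356 = -148096)
f(l, A) = -148096
f(80, -686) - 1*360412 = -148096 - 1*360412 = -148096 - 360412 = -508508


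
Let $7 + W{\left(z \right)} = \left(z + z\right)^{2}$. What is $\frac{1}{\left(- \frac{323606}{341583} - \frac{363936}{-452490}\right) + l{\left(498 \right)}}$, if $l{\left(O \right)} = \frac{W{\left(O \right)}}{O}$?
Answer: $\frac{4276240002870}{8517598153710863} \approx 0.00050205$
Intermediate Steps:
$W{\left(z \right)} = -7 + 4 z^{2}$ ($W{\left(z \right)} = -7 + \left(z + z\right)^{2} = -7 + \left(2 z\right)^{2} = -7 + 4 z^{2}$)
$l{\left(O \right)} = \frac{-7 + 4 O^{2}}{O}$
$\frac{1}{\left(- \frac{323606}{341583} - \frac{363936}{-452490}\right) + l{\left(498 \right)}} = \frac{1}{\left(- \frac{323606}{341583} - \frac{363936}{-452490}\right) + \left(- \frac{7}{498} + 4 \cdot 498\right)} = \frac{1}{\left(\left(-323606\right) \frac{1}{341583} - - \frac{60656}{75415}\right) + \left(\left(-7\right) \frac{1}{498} + 1992\right)} = \frac{1}{\left(- \frac{323606}{341583} + \frac{60656}{75415}\right) + \left(- \frac{7}{498} + 1992\right)} = \frac{1}{- \frac{3685688042}{25760481945} + \frac{992009}{498}} = \frac{1}{\frac{8517598153710863}{4276240002870}} = \frac{4276240002870}{8517598153710863}$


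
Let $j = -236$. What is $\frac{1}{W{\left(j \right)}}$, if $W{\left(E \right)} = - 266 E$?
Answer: $\frac{1}{62776} \approx 1.593 \cdot 10^{-5}$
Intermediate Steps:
$\frac{1}{W{\left(j \right)}} = \frac{1}{\left(-266\right) \left(-236\right)} = \frac{1}{62776}$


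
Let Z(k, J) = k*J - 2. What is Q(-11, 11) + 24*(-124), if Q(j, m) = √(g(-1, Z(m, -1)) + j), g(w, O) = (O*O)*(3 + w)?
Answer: -2976 + √327 ≈ -2957.9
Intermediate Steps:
Z(k, J) = -2 + J*k (Z(k, J) = J*k - 2 = -2 + J*k)
g(w, O) = O²*(3 + w)
Q(j, m) = √(j + 2*(-2 - m)²) (Q(j, m) = √((-2 - m)²*(3 - 1) + j) = √((-2 - m)²*2 + j) = √(2*(-2 - m)² + j) = √(j + 2*(-2 - m)²))
Q(-11, 11) + 24*(-124) = √(-11 + 2*(2 + 11)²) + 24*(-124) = √(-11 + 2*13²) - 2976 = √(-11 + 2*169) - 2976 = √(-11 + 338) - 2976 = √327 - 2976 = -2976 + √327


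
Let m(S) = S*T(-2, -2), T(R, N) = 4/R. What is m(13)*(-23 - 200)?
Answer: 5798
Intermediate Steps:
m(S) = -2*S (m(S) = S*(4/(-2)) = S*(4*(-½)) = S*(-2) = -2*S)
m(13)*(-23 - 200) = (-2*13)*(-23 - 200) = -26*(-223) = 5798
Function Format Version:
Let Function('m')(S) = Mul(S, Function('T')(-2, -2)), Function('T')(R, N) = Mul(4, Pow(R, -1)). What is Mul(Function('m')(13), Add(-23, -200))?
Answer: 5798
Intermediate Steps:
Function('m')(S) = Mul(-2, S) (Function('m')(S) = Mul(S, Mul(4, Pow(-2, -1))) = Mul(S, Mul(4, Rational(-1, 2))) = Mul(S, -2) = Mul(-2, S))
Mul(Function('m')(13), Add(-23, -200)) = Mul(Mul(-2, 13), Add(-23, -200)) = Mul(-26, -223) = 5798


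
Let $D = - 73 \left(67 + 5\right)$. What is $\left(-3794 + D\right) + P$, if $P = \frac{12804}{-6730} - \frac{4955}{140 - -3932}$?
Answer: $- \frac{124048376519}{13702280} \approx -9053.1$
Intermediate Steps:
$D = -5256$ ($D = \left(-73\right) 72 = -5256$)
$P = - \frac{42742519}{13702280}$ ($P = 12804 \left(- \frac{1}{6730}\right) - \frac{4955}{140 + 3932} = - \frac{6402}{3365} - \frac{4955}{4072} = - \frac{42742519}{13702280} \approx -3.1194$)
$\left(-3794 + D\right) + P = \left(-3794 - 5256\right) - \frac{42742519}{13702280} = -9050 - \frac{42742519}{13702280} = - \frac{124048376519}{13702280}$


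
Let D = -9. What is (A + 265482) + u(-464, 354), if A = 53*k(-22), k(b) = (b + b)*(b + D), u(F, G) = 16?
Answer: 337790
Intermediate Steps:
k(b) = 2*b*(-9 + b) (k(b) = (b + b)*(b - 9) = (2*b)*(-9 + b) = 2*b*(-9 + b))
A = 72292 (A = 53*(2*(-22)*(-9 - 22)) = 53*(2*(-22)*(-31)) = 53*1364 = 72292)
(A + 265482) + u(-464, 354) = (72292 + 265482) + 16 = 337774 + 16 = 337790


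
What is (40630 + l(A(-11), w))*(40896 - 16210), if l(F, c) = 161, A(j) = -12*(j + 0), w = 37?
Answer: 1006966626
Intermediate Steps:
A(j) = -12*j
(40630 + l(A(-11), w))*(40896 - 16210) = (40630 + 161)*(40896 - 16210) = 40791*24686 = 1006966626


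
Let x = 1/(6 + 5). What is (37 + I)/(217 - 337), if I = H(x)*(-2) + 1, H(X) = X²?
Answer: -383/1210 ≈ -0.31653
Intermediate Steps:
x = 1/11 ≈ 0.090909
I = 119/121 (I = (1/11)²*(-2) + 1 = (1/121)*(-2) + 1 = -2/121 + 1 = 119/121 ≈ 0.98347)
(37 + I)/(217 - 337) = (37 + 119/121)/(217 - 337) = (4596/121)/(-120) = (4596/121)*(-1/120) = -383/1210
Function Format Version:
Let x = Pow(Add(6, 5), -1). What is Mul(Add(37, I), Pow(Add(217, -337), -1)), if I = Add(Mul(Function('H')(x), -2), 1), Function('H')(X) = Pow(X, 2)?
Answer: Rational(-383, 1210) ≈ -0.31653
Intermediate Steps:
x = Rational(1, 11) (x = Pow(11, -1) = Rational(1, 11) ≈ 0.090909)
I = Rational(119, 121) (I = Add(Mul(Pow(Rational(1, 11), 2), -2), 1) = Add(Mul(Rational(1, 121), -2), 1) = Add(Rational(-2, 121), 1) = Rational(119, 121) ≈ 0.98347)
Mul(Add(37, I), Pow(Add(217, -337), -1)) = Mul(Add(37, Rational(119, 121)), Pow(Add(217, -337), -1)) = Mul(Rational(4596, 121), Pow(-120, -1)) = Mul(Rational(4596, 121), Rational(-1, 120)) = Rational(-383, 1210)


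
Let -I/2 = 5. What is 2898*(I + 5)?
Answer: -14490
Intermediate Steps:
I = -10 (I = -2*5 = -10)
2898*(I + 5) = 2898*(-10 + 5) = 2898*(-5) = -14490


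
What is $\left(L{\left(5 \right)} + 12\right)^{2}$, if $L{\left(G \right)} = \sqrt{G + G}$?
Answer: $\left(12 + \sqrt{10}\right)^{2} \approx 229.89$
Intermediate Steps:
$L{\left(G \right)} = \sqrt{2} \sqrt{G}$ ($L{\left(G \right)} = \sqrt{2 G} = \sqrt{2} \sqrt{G}$)
$\left(L{\left(5 \right)} + 12\right)^{2} = \left(\sqrt{2} \sqrt{5} + 12\right)^{2} = \left(\sqrt{10} + 12\right)^{2} = \left(12 + \sqrt{10}\right)^{2}$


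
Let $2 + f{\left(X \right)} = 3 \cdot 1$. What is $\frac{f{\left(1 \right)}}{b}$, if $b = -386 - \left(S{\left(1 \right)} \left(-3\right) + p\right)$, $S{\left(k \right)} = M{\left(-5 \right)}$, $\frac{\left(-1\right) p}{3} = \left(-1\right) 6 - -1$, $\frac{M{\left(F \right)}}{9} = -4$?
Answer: $- \frac{1}{509} \approx -0.0019646$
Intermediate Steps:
$M{\left(F \right)} = -36$ ($M{\left(F \right)} = 9 \left(-4\right) = -36$)
$p = 15$ ($p = - 3 \left(\left(-1\right) 6 - -1\right) = - 3 \left(-6 + 1\right) = \left(-3\right) \left(-5\right) = 15$)
$S{\left(k \right)} = -36$
$f{\left(X \right)} = 1$ ($f{\left(X \right)} = -2 + 3 \cdot 1 = -2 + 3 = 1$)
$b = -509$ ($b = -386 - \left(\left(-36\right) \left(-3\right) + 15\right) = -386 - \left(108 + 15\right) = -386 - 123 = -509$)
$\frac{f{\left(1 \right)}}{b} = 1 \frac{1}{-509} = 1 \left(- \frac{1}{509}\right) = - \frac{1}{509}$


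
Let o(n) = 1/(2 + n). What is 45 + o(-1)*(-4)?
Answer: 41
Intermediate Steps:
45 + o(-1)*(-4) = 45 - 4/(2 - 1) = 45 - 4/1 = 45 + 1*(-4) = 45 - 4 = 41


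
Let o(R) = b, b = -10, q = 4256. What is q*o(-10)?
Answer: -42560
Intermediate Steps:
o(R) = -10
q*o(-10) = 4256*(-10) = -42560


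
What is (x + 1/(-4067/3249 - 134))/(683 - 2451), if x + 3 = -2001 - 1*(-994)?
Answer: 443830579/776917544 ≈ 0.57127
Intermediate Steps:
x = -1010 (x = -3 + (-2001 - 1*(-994)) = -3 + (-2001 + 994) = -3 - 1007 = -1010)
(x + 1/(-4067/3249 - 134))/(683 - 2451) = (-1010 + 1/(-4067/3249 - 134))/(683 - 2451) = (-1010 + 1/(-4067*1/3249 - 134))/(-1768) = (-1010 + 1/(-4067/3249 - 134))*(-1/1768) = (-1010 + 1/(-439433/3249))*(-1/1768) = (-1010 - 3249/439433)*(-1/1768) = -443830579/439433*(-1/1768) = 443830579/776917544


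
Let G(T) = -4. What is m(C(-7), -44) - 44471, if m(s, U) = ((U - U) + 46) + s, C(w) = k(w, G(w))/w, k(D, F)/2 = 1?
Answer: -310977/7 ≈ -44425.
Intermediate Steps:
k(D, F) = 2 (k(D, F) = 2*1 = 2)
C(w) = 2/w
m(s, U) = 46 + s (m(s, U) = (0 + 46) + s = 46 + s)
m(C(-7), -44) - 44471 = (46 + 2/(-7)) - 44471 = (46 + 2*(-⅐)) - 44471 = (46 - 2/7) - 44471 = 320/7 - 44471 = -310977/7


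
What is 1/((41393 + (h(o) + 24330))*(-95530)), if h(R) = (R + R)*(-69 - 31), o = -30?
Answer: -1/6851698190 ≈ -1.4595e-10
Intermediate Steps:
h(R) = -200*R (h(R) = (2*R)*(-100) = -200*R)
1/((41393 + (h(o) + 24330))*(-95530)) = 1/((41393 + (-200*(-30) + 24330))*(-95530)) = -1/95530/(41393 + (6000 + 24330)) = -1/95530/(41393 + 30330) = -1/95530/71723 = (1/71723)*(-1/95530) = -1/6851698190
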